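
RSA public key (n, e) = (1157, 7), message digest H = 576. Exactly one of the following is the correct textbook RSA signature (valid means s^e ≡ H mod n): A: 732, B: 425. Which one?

Candidate A: 732^2 = 535824 ≡ 133; 732^4 ≡ 133^2 = 17689 ≡ 334; 7 = 4 + 2 + 1, so 732^7 ≡ 334·133·732 ≡ 576 (mod 1157)
  → matches H = 576
Candidate B: 425^2 = 180625 ≡ 133; 425^4 ≡ 133^2 = 17689 ≡ 334; 7 = 4 + 2 + 1, so 425^7 ≡ 334·133·425 ≡ 581 (mod 1157)

A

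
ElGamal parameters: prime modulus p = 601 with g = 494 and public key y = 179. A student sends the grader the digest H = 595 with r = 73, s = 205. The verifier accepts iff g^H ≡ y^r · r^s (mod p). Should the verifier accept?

reject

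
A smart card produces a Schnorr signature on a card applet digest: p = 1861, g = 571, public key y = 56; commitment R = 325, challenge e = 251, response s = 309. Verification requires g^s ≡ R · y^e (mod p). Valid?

no

g^s mod p:
571^2 = 326041 ≡ 366
571^4 ≡ 366^2 = 133956 ≡ 1825
571^8 ≡ 1825^2 = 3330625 ≡ 1296
571^16 ≡ 1296^2 = 1679616 ≡ 994
571^32 ≡ 994^2 = 988036 ≡ 1706
571^64 ≡ 1706^2 = 2910436 ≡ 1693
571^128 ≡ 1693^2 = 2866249 ≡ 309
571^256 ≡ 309^2 = 95481 ≡ 570
309 = 256 + 32 + 16 + 4 + 1, so 571^309 ≡ 570·1706·994·1825·571 ≡ 902 (mod 1861)
R · y^e mod p:
56^2 = 3136 ≡ 1275
56^4 ≡ 1275^2 = 1625625 ≡ 972
56^8 ≡ 972^2 = 944784 ≡ 1257
56^16 ≡ 1257^2 = 1580049 ≡ 60
56^32 ≡ 60^2 = 3600 ≡ 1739
56^64 ≡ 1739^2 = 3024121 ≡ 1857
56^128 ≡ 1857^2 = 3448449 ≡ 16
251 = 128 + 64 + 32 + 16 + 8 + 2 + 1, so 56^251 ≡ 16·1857·1739·60·1257·1275·56 ≡ 93 (mod 1861)
325·93 = 30225 ≡ 449 (mod 1861)
902 ≠ 449; the check fails.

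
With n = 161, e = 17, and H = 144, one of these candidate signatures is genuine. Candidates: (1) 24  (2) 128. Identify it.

Candidate 1: Squares mod 161: 24^1≡24, 24^2≡93, 24^4≡116, 24^8≡93, 24^16≡116; 17 = 16 + 1, so 24^17 ≡ 116·24 ≡ 47 (mod 161)
Candidate 2: Squares mod 161: 128^1≡128, 128^2≡123, 128^4≡156, 128^8≡25, 128^16≡142; 17 = 16 + 1, so 128^17 ≡ 142·128 ≡ 144 (mod 161)
  → matches H = 144

2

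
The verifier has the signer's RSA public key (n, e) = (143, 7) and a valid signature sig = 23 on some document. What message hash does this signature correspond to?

23

sig^2 ≡ 23^2 = 529 ≡ 100
sig^4 ≡ 100^2 = 10000 ≡ 133
7 = 4 + 2 + 1, so sig^7 ≡ 133·100·23 ≡ 23 (mod 143)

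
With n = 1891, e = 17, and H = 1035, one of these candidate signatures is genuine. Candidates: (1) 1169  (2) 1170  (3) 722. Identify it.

Candidate 1: Squares mod 1891: 1169^1≡1169, 1169^2≡1259, 1169^4≡423, 1169^8≡1175, 1169^16≡195; 17 = 16 + 1, so 1169^17 ≡ 195·1169 ≡ 1035 (mod 1891)
  → matches H = 1035
Candidate 2: Squares mod 1891: 1170^1≡1170, 1170^2≡1707, 1170^4≡1709, 1170^8≡977, 1170^16≡1465; 17 = 16 + 1, so 1170^17 ≡ 1465·1170 ≡ 804 (mod 1891)
Candidate 3: Squares mod 1891: 722^1≡722, 722^2≡1259, 722^4≡423, 722^8≡1175, 722^16≡195; 17 = 16 + 1, so 722^17 ≡ 195·722 ≡ 856 (mod 1891)

1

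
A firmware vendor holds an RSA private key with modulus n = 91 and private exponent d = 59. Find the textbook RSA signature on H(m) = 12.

(H(m))^2 ≡ 12^2 = 144 ≡ 53
(H(m))^4 ≡ 53^2 = 2809 ≡ 79
(H(m))^8 ≡ 79^2 = 6241 ≡ 53
(H(m))^16 ≡ 53^2 = 2809 ≡ 79
(H(m))^32 ≡ 79^2 = 6241 ≡ 53
59 = 32 + 16 + 8 + 2 + 1, so (H(m))^59 ≡ 53·79·53·53·12 ≡ 38 (mod 91)

38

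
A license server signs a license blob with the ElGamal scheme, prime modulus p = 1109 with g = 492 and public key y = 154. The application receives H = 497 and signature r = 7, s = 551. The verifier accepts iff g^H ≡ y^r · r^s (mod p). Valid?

yes

Left side g^H mod p:
Squares mod 1109: 492^1≡492, 492^2≡302, 492^4≡266, 492^8≡889, 492^16≡713, 492^32≡447, 492^64≡189, 492^128≡233, 492^256≡1057
497 = 256 + 128 + 64 + 32 + 16 + 1, so 492^497 ≡ 1057·233·189·447·713·492 ≡ 606 (mod 1109)
Right side y^r · r^s mod p:
Squares mod 1109: 154^1≡154, 154^2≡427, 154^4≡453
7 = 4 + 2 + 1, so 154^7 ≡ 453·427·154 ≡ 634 (mod 1109)
Squares mod 1109: 7^1≡7, 7^2≡49, 7^4≡183, 7^8≡219, 7^16≡274, 7^32≡773, 7^64≡887, 7^128≡488, 7^256≡818, 7^512≡397
551 = 512 + 32 + 4 + 2 + 1, so 7^551 ≡ 397·773·183·49·7 ≡ 1012 (mod 1109)
634·1012 = 641608 ≡ 606 (mod 1109)
606 ≡ 606 (mod 1109), so the signature is genuine.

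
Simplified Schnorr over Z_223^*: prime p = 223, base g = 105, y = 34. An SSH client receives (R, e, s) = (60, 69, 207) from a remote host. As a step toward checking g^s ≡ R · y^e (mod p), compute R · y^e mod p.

82

34^2 = 1156 ≡ 41
34^4 ≡ 41^2 = 1681 ≡ 120
34^8 ≡ 120^2 = 14400 ≡ 128
34^16 ≡ 128^2 = 16384 ≡ 105
34^32 ≡ 105^2 = 11025 ≡ 98
34^64 ≡ 98^2 = 9604 ≡ 15
69 = 64 + 4 + 1, so 34^69 ≡ 15·120·34 ≡ 98 (mod 223)
R · y^e ≡ 60·98 = 5880 ≡ 82 (mod 223)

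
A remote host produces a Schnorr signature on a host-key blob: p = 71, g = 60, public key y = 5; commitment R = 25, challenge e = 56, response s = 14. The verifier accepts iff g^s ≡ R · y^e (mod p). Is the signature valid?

g^s mod p:
60^14 mod 71 = 54
R · y^e mod p:
5^56 mod 71 = 5
25·5 = 125 ≡ 54 (mod 71)
54 ≡ 54 (mod 71); signature holds.

valid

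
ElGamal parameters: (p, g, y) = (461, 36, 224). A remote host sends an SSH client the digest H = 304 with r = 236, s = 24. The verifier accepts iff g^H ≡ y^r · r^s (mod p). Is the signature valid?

valid

Left side g^H mod p:
36^2 = 1296 ≡ 374
36^4 ≡ 374^2 = 139876 ≡ 193
36^8 ≡ 193^2 = 37249 ≡ 369
36^16 ≡ 369^2 = 136161 ≡ 166
36^32 ≡ 166^2 = 27556 ≡ 357
36^64 ≡ 357^2 = 127449 ≡ 213
36^128 ≡ 213^2 = 45369 ≡ 191
36^256 ≡ 191^2 = 36481 ≡ 62
304 = 256 + 32 + 16, so 36^304 ≡ 62·357·166 ≡ 74 (mod 461)
Right side y^r · r^s mod p:
224^2 = 50176 ≡ 388
224^4 ≡ 388^2 = 150544 ≡ 258
224^8 ≡ 258^2 = 66564 ≡ 180
224^16 ≡ 180^2 = 32400 ≡ 130
224^32 ≡ 130^2 = 16900 ≡ 304
224^64 ≡ 304^2 = 92416 ≡ 216
224^128 ≡ 216^2 = 46656 ≡ 95
236 = 128 + 64 + 32 + 8 + 4, so 224^236 ≡ 95·216·304·180·258 ≡ 67 (mod 461)
236^2 = 55696 ≡ 376
236^4 ≡ 376^2 = 141376 ≡ 310
236^8 ≡ 310^2 = 96100 ≡ 212
236^16 ≡ 212^2 = 44944 ≡ 227
24 = 16 + 8, so 236^24 ≡ 227·212 ≡ 180 (mod 461)
67·180 = 12060 ≡ 74 (mod 461)
74 ≡ 74 (mod 461), so the signature is genuine.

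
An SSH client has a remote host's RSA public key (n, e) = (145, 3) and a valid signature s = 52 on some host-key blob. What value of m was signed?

103

Squares mod 145: s^1≡52, s^2≡94
3 = 2 + 1, so s^3 ≡ 94·52 ≡ 103 (mod 145)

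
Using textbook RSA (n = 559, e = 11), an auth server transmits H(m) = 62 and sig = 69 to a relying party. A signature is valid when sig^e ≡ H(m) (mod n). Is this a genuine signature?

sig^2 ≡ 69^2 = 4761 ≡ 289
sig^4 ≡ 289^2 = 83521 ≡ 230
sig^8 ≡ 230^2 = 52900 ≡ 354
11 = 8 + 2 + 1, so sig^11 ≡ 354·289·69 ≡ 62 (mod 559)
sig^11 mod 559 = 62 matches H(m).

genuine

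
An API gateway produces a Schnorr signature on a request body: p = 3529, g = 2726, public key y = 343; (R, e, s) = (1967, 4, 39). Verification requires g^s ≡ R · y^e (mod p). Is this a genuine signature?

g^s mod p:
2726^39 mod 3529 = 1941
R · y^e mod p:
343^4 mod 3529 = 2206
1967·2206 = 4339202 ≡ 2061 (mod 3529)
1941 ≠ 2061; the check fails.

forged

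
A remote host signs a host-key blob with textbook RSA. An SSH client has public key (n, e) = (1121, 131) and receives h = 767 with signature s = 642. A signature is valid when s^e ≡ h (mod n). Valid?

no

s^131 mod 1121 = 40
40 ≠ 767, so verification fails.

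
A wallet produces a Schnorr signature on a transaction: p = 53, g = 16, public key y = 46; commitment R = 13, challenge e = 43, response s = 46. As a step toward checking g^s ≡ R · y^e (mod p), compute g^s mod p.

49

Squares mod 53: 16^1≡16, 16^2≡44, 16^4≡28, 16^8≡42, 16^16≡15, 16^32≡13
46 = 32 + 8 + 4 + 2, so 16^46 ≡ 13·42·28·44 ≡ 49 (mod 53)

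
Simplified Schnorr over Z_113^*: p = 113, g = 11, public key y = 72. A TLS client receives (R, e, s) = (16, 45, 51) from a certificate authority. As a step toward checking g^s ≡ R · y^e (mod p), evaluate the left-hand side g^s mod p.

100

11^2 = 121 ≡ 8
11^4 ≡ 8^2 = 64
11^8 ≡ 64^2 = 4096 ≡ 28
11^16 ≡ 28^2 = 784 ≡ 106
11^32 ≡ 106^2 = 11236 ≡ 49
51 = 32 + 16 + 2 + 1, so 11^51 ≡ 49·106·8·11 ≡ 100 (mod 113)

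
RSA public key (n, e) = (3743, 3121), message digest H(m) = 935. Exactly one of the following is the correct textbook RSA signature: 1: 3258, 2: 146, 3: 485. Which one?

1

Candidate 1: Squares mod 3743: 3258^1≡3258, 3258^2≡3159, 3258^4≡443, 3258^8≡1613, 3258^16≡384, 3258^32≡1479, 3258^64≡1529, 3258^128≡2209, 3258^256≡2552, 3258^512≡3627, 3258^1024≡2227, 3258^2048≡54; 3121 = 2048 + 1024 + 32 + 16 + 1, so 3258^3121 ≡ 54·2227·1479·384·3258 ≡ 935 (mod 3743)
  → matches H(m) = 935
Candidate 2: Squares mod 3743: 146^1≡146, 146^2≡2601, 146^4≡1600, 146^8≡3531, 146^16≡28, 146^32≡784, 146^64≡804, 146^128≡2620, 146^256≡3481, 146^512≡1270, 146^1024≡3410, 146^2048≡2342; 3121 = 2048 + 1024 + 32 + 16 + 1, so 146^3121 ≡ 2342·3410·784·28·146 ≡ 751 (mod 3743)
Candidate 3: Squares mod 3743: 485^1≡485, 485^2≡3159, 485^4≡443, 485^8≡1613, 485^16≡384, 485^32≡1479, 485^64≡1529, 485^128≡2209, 485^256≡2552, 485^512≡3627, 485^1024≡2227, 485^2048≡54; 3121 = 2048 + 1024 + 32 + 16 + 1, so 485^3121 ≡ 54·2227·1479·384·485 ≡ 2808 (mod 3743)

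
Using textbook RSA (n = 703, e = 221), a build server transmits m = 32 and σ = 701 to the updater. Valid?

Squares mod 703: σ^1≡701, σ^2≡4, σ^4≡16, σ^8≡256, σ^16≡157, σ^32≡44, σ^64≡530, σ^128≡403
221 = 128 + 64 + 16 + 8 + 4 + 1, so σ^221 ≡ 403·530·157·256·16·701 ≡ 671 (mod 703)
671 ≠ 32, so verification fails.

no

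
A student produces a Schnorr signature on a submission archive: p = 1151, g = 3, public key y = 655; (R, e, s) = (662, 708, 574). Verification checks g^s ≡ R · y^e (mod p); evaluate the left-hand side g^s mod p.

384

3^574 mod 1151 = 384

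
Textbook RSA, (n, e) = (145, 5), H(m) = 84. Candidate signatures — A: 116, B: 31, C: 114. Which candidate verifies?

Candidate A: Squares mod 145: 116^1≡116, 116^2≡116, 116^4≡116; 5 = 4 + 1, so 116^5 ≡ 116·116 ≡ 116 (mod 145)
Candidate B: Squares mod 145: 31^1≡31, 31^2≡91, 31^4≡16; 5 = 4 + 1, so 31^5 ≡ 16·31 ≡ 61 (mod 145)
Candidate C: Squares mod 145: 114^1≡114, 114^2≡91, 114^4≡16; 5 = 4 + 1, so 114^5 ≡ 16·114 ≡ 84 (mod 145)
  → matches H(m) = 84

C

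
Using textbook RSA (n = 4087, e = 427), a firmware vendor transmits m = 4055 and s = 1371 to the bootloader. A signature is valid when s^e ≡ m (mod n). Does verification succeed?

fails

s^2 ≡ 1371^2 = 1879641 ≡ 3708
s^4 ≡ 3708^2 = 13749264 ≡ 596
s^8 ≡ 596^2 = 355216 ≡ 3734
s^16 ≡ 3734^2 = 13942756 ≡ 1999
s^32 ≡ 1999^2 = 3996001 ≡ 3002
s^64 ≡ 3002^2 = 9012004 ≡ 169
s^128 ≡ 169^2 = 28561 ≡ 4039
s^256 ≡ 4039^2 = 16313521 ≡ 2304
427 = 256 + 128 + 32 + 8 + 2 + 1, so s^427 ≡ 2304·4039·3002·3734·3708·1371 ≡ 32 (mod 4087)
The recovered value 32 does not match the digest 4055.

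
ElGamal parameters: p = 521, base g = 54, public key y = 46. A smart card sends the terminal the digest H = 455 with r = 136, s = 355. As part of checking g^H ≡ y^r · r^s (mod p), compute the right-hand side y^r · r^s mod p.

478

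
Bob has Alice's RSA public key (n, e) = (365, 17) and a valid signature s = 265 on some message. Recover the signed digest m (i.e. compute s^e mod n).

265

s^2 ≡ 265^2 = 70225 ≡ 145
s^4 ≡ 145^2 = 21025 ≡ 220
s^8 ≡ 220^2 = 48400 ≡ 220
s^16 ≡ 220^2 = 48400 ≡ 220
17 = 16 + 1, so s^17 ≡ 220·265 ≡ 265 (mod 365)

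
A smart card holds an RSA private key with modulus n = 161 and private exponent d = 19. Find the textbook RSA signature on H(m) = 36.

71

(H(m))^2 ≡ 36^2 = 1296 ≡ 8
(H(m))^4 ≡ 8^2 = 64
(H(m))^8 ≡ 64^2 = 4096 ≡ 71
(H(m))^16 ≡ 71^2 = 5041 ≡ 50
19 = 16 + 2 + 1, so (H(m))^19 ≡ 50·8·36 ≡ 71 (mod 161)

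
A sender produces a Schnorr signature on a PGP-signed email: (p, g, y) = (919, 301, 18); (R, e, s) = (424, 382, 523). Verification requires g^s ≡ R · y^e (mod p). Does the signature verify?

g^s mod p:
301^2 = 90601 ≡ 539
301^4 ≡ 539^2 = 290521 ≡ 117
301^8 ≡ 117^2 = 13689 ≡ 823
301^16 ≡ 823^2 = 677329 ≡ 26
301^32 ≡ 26^2 = 676
301^64 ≡ 676^2 = 456976 ≡ 233
301^128 ≡ 233^2 = 54289 ≡ 68
301^256 ≡ 68^2 = 4624 ≡ 29
301^512 ≡ 29^2 = 841
523 = 512 + 8 + 2 + 1, so 301^523 ≡ 841·823·539·301 ≡ 233 (mod 919)
R · y^e mod p:
18^2 = 324
18^4 ≡ 324^2 = 104976 ≡ 210
18^8 ≡ 210^2 = 44100 ≡ 907
18^16 ≡ 907^2 = 822649 ≡ 144
18^32 ≡ 144^2 = 20736 ≡ 518
18^64 ≡ 518^2 = 268324 ≡ 895
18^128 ≡ 895^2 = 801025 ≡ 576
18^256 ≡ 576^2 = 331776 ≡ 17
382 = 256 + 64 + 32 + 16 + 8 + 4 + 2, so 18^382 ≡ 17·895·518·144·907·210·324 ≡ 745 (mod 919)
424·745 = 315880 ≡ 663 (mod 919)
233 ≠ 663; the check fails.

does not verify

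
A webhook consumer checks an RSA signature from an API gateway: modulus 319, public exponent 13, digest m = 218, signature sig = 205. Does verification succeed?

fails

sig^2 ≡ 205^2 = 42025 ≡ 236
sig^4 ≡ 236^2 = 55696 ≡ 190
sig^8 ≡ 190^2 = 36100 ≡ 53
13 = 8 + 4 + 1, so sig^13 ≡ 53·190·205 ≡ 101 (mod 319)
sig^13 mod 319 = 101, but m = 218.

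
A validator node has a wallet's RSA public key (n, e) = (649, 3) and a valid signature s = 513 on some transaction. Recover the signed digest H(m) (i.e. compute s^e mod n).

68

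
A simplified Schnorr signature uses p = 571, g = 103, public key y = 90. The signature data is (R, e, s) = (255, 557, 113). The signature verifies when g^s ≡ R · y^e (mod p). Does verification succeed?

g^s mod p:
103^2 = 10609 ≡ 331
103^4 ≡ 331^2 = 109561 ≡ 500
103^8 ≡ 500^2 = 250000 ≡ 473
103^16 ≡ 473^2 = 223729 ≡ 468
103^32 ≡ 468^2 = 219024 ≡ 331
103^64 ≡ 331^2 = 109561 ≡ 500
113 = 64 + 32 + 16 + 1, so 103^113 ≡ 500·331·468·103 ≡ 98 (mod 571)
R · y^e mod p:
90^2 = 8100 ≡ 106
90^4 ≡ 106^2 = 11236 ≡ 387
90^8 ≡ 387^2 = 149769 ≡ 167
90^16 ≡ 167^2 = 27889 ≡ 481
90^32 ≡ 481^2 = 231361 ≡ 106
90^64 ≡ 106^2 = 11236 ≡ 387
90^128 ≡ 387^2 = 149769 ≡ 167
90^256 ≡ 167^2 = 27889 ≡ 481
90^512 ≡ 481^2 = 231361 ≡ 106
557 = 512 + 32 + 8 + 4 + 1, so 90^557 ≡ 106·106·167·387·90 ≡ 465 (mod 571)
255·465 = 118575 ≡ 378 (mod 571)
98 ≠ 378; the check fails.

fails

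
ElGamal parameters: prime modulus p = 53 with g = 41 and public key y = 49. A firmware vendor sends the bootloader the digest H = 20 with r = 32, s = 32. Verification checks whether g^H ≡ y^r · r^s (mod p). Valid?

yes

Left side g^H mod p:
Squares mod 53: 41^1≡41, 41^2≡38, 41^4≡13, 41^8≡10, 41^16≡47
20 = 16 + 4, so 41^20 ≡ 47·13 ≡ 28 (mod 53)
Right side y^r · r^s mod p:
Squares mod 53: 49^1≡49, 49^2≡16, 49^4≡44, 49^8≡28, 49^16≡42, 49^32≡15
49^32 ≡ 15 (mod 53)
Squares mod 53: 32^1≡32, 32^2≡17, 32^4≡24, 32^8≡46, 32^16≡49, 32^32≡16
32^32 ≡ 16 (mod 53)
15·16 = 240 ≡ 28 (mod 53)
28 ≡ 28 (mod 53), so the signature is genuine.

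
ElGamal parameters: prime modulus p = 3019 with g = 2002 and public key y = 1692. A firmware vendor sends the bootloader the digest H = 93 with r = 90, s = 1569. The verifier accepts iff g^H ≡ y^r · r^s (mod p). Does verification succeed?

Left side g^H mod p:
2002^93 mod 3019 = 2940
Right side y^r · r^s mod p:
1692^90 mod 3019 = 671
90^1569 mod 3019 = 2308
671·2308 = 1548668 ≡ 2940 (mod 3019)
2940 ≡ 2940 (mod 3019), so the signature is genuine.

passes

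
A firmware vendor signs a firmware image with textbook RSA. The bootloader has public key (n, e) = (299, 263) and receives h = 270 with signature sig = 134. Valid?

yes

Squares mod 299: sig^1≡134, sig^2≡16, sig^4≡256, sig^8≡55, sig^16≡35, sig^32≡29, sig^64≡243, sig^128≡146, sig^256≡87
263 = 256 + 4 + 2 + 1, so sig^263 ≡ 87·256·16·134 ≡ 270 (mod 299)
sig^263 mod 299 = 270 matches h.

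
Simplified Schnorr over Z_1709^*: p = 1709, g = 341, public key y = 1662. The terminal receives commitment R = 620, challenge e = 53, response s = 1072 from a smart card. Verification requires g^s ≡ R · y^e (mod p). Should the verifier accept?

reject

g^s mod p:
Squares mod 1709: 341^1≡341, 341^2≡69, 341^4≡1343, 341^8≡654, 341^16≡466, 341^32≡113, 341^64≡806, 341^128≡216, 341^256≡513, 341^512≡1692, 341^1024≡289
1072 = 1024 + 32 + 16, so 341^1072 ≡ 289·113·466 ≡ 1226 (mod 1709)
R · y^e mod p:
Squares mod 1709: 1662^1≡1662, 1662^2≡500, 1662^4≡486, 1662^8≡354, 1662^16≡559, 1662^32≡1443
53 = 32 + 16 + 4 + 1, so 1662^53 ≡ 1443·559·486·1662 ≡ 39 (mod 1709)
620·39 = 24180 ≡ 254 (mod 1709)
1226 ≠ 254; the check fails.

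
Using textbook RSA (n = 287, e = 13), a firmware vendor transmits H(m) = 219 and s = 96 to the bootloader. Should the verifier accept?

s^2 ≡ 96^2 = 9216 ≡ 32
s^4 ≡ 32^2 = 1024 ≡ 163
s^8 ≡ 163^2 = 26569 ≡ 165
13 = 8 + 4 + 1, so s^13 ≡ 165·163·96 ≡ 68 (mod 287)
68 ≠ 219, so verification fails.

reject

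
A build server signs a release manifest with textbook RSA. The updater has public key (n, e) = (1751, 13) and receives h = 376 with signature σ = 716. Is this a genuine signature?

forged

σ^2 ≡ 716^2 = 512656 ≡ 1364
σ^4 ≡ 1364^2 = 1860496 ≡ 934
σ^8 ≡ 934^2 = 872356 ≡ 358
13 = 8 + 4 + 1, so σ^13 ≡ 358·934·716 ≡ 1375 (mod 1751)
1375 ≠ 376, so verification fails.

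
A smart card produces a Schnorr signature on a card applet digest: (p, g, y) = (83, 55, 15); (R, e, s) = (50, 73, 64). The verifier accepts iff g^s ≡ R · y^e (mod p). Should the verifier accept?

accept

g^s mod p:
55^2 = 3025 ≡ 37
55^4 ≡ 37^2 = 1369 ≡ 41
55^8 ≡ 41^2 = 1681 ≡ 21
55^16 ≡ 21^2 = 441 ≡ 26
55^32 ≡ 26^2 = 676 ≡ 12
55^64 ≡ 12^2 = 144 ≡ 61
R · y^e mod p:
15^2 = 225 ≡ 59
15^4 ≡ 59^2 = 3481 ≡ 78
15^8 ≡ 78^2 = 6084 ≡ 25
15^16 ≡ 25^2 = 625 ≡ 44
15^32 ≡ 44^2 = 1936 ≡ 27
15^64 ≡ 27^2 = 729 ≡ 65
73 = 64 + 8 + 1, so 15^73 ≡ 65·25·15 ≡ 56 (mod 83)
50·56 = 2800 ≡ 61 (mod 83)
61 ≡ 61 (mod 83); signature holds.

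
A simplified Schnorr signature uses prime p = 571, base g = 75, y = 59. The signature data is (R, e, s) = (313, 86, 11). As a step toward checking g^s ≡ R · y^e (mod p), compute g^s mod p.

58

Squares mod 571: 75^1≡75, 75^2≡486, 75^4≡373, 75^8≡376
11 = 8 + 2 + 1, so 75^11 ≡ 376·486·75 ≡ 58 (mod 571)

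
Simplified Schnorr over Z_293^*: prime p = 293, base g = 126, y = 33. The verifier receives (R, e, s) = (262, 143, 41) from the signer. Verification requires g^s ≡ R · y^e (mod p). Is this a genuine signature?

g^s mod p:
126^41 mod 293 = 60
R · y^e mod p:
33^143 mod 293 = 135
262·135 = 35370 ≡ 210 (mod 293)
60 ≠ 210; the check fails.

forged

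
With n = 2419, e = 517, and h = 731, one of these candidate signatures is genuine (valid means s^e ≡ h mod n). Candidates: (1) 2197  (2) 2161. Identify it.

2

Candidate 1: 2197^2 = 4826809 ≡ 904; 2197^4 ≡ 904^2 = 817216 ≡ 2013; 2197^8 ≡ 2013^2 = 4052169 ≡ 344; 2197^16 ≡ 344^2 = 118336 ≡ 2224; 2197^32 ≡ 2224^2 = 4946176 ≡ 1740; 2197^64 ≡ 1740^2 = 3027600 ≡ 1431; 2197^128 ≡ 1431^2 = 2047761 ≡ 1287; 2197^256 ≡ 1287^2 = 1656369 ≡ 1773; 2197^512 ≡ 1773^2 = 3143529 ≡ 1248; 517 = 512 + 4 + 1, so 2197^517 ≡ 1248·2013·2197 ≡ 1236 (mod 2419)
Candidate 2: 2161^2 = 4669921 ≡ 1251; 2161^4 ≡ 1251^2 = 1565001 ≡ 2327; 2161^8 ≡ 2327^2 = 5414929 ≡ 1207; 2161^16 ≡ 1207^2 = 1456849 ≡ 611; 2161^32 ≡ 611^2 = 373321 ≡ 795; 2161^64 ≡ 795^2 = 632025 ≡ 666; 2161^128 ≡ 666^2 = 443556 ≡ 879; 2161^256 ≡ 879^2 = 772641 ≡ 980; 2161^512 ≡ 980^2 = 960400 ≡ 57; 517 = 512 + 4 + 1, so 2161^517 ≡ 57·2327·2161 ≡ 731 (mod 2419)
  → matches h = 731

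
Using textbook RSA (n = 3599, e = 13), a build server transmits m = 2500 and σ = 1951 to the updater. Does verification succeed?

passes

Squares mod 3599: σ^1≡1951, σ^2≡2258, σ^4≡2380, σ^8≡3173
13 = 8 + 4 + 1, so σ^13 ≡ 3173·2380·1951 ≡ 2500 (mod 3599)
σ^13 mod 3599 = 2500 matches m.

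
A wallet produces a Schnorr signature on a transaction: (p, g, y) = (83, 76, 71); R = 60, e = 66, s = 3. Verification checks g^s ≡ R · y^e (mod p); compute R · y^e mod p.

72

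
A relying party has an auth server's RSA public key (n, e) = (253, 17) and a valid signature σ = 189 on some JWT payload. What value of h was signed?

σ^2 ≡ 189^2 = 35721 ≡ 48
σ^4 ≡ 48^2 = 2304 ≡ 27
σ^8 ≡ 27^2 = 729 ≡ 223
σ^16 ≡ 223^2 = 49729 ≡ 141
17 = 16 + 1, so σ^17 ≡ 141·189 ≡ 84 (mod 253)

84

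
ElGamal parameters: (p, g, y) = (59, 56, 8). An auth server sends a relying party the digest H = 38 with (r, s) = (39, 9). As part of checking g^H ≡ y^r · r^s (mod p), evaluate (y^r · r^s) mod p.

36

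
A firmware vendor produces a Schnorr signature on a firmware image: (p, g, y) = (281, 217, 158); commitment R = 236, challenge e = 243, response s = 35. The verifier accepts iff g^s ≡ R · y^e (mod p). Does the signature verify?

verifies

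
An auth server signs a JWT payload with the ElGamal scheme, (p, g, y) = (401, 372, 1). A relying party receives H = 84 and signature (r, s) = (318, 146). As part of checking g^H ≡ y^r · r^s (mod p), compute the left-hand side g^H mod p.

318

372^2 = 138384 ≡ 39
372^4 ≡ 39^2 = 1521 ≡ 318
372^8 ≡ 318^2 = 101124 ≡ 72
372^16 ≡ 72^2 = 5184 ≡ 372
372^32 ≡ 372^2 = 138384 ≡ 39
372^64 ≡ 39^2 = 1521 ≡ 318
84 = 64 + 16 + 4, so 372^84 ≡ 318·372·318 ≡ 318 (mod 401)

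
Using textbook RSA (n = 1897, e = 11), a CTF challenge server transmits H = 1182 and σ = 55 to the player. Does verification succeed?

σ^2 ≡ 55^2 = 3025 ≡ 1128
σ^4 ≡ 1128^2 = 1272384 ≡ 1394
σ^8 ≡ 1394^2 = 1943236 ≡ 708
11 = 8 + 2 + 1, so σ^11 ≡ 708·1128·55 ≡ 1182 (mod 1897)
Since 1182 equals the digest 1182, verification succeeds.

passes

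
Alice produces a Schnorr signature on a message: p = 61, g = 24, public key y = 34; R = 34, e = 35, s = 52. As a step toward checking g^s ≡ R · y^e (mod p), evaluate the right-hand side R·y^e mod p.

34^2 = 1156 ≡ 58
34^4 ≡ 58^2 = 3364 ≡ 9
34^8 ≡ 9^2 = 81 ≡ 20
34^16 ≡ 20^2 = 400 ≡ 34
34^32 ≡ 34^2 = 1156 ≡ 58
35 = 32 + 2 + 1, so 34^35 ≡ 58·58·34 ≡ 1 (mod 61)
R · y^e ≡ 34·1 = 34 ≡ 34 (mod 61)

34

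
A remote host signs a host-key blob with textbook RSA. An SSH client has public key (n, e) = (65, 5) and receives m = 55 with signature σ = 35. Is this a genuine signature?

genuine

Squares mod 65: σ^1≡35, σ^2≡55, σ^4≡35
5 = 4 + 1, so σ^5 ≡ 35·35 ≡ 55 (mod 65)
55 = m, so the signature checks out.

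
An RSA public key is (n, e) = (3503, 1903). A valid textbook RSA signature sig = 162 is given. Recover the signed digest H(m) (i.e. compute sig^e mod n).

143

sig^2 ≡ 162^2 = 26244 ≡ 1723
sig^4 ≡ 1723^2 = 2968729 ≡ 1688
sig^8 ≡ 1688^2 = 2849344 ≡ 1405
sig^16 ≡ 1405^2 = 1974025 ≡ 1836
sig^32 ≡ 1836^2 = 3370896 ≡ 1010
sig^64 ≡ 1010^2 = 1020100 ≡ 727
sig^128 ≡ 727^2 = 528529 ≡ 3079
sig^256 ≡ 3079^2 = 9480241 ≡ 1123
sig^512 ≡ 1123^2 = 1261129 ≡ 49
sig^1024 ≡ 49^2 = 2401
1903 = 1024 + 512 + 256 + 64 + 32 + 8 + 4 + 2 + 1, so sig^1903 ≡ 2401·49·1123·727·1010·1405·1688·1723·162 ≡ 143 (mod 3503)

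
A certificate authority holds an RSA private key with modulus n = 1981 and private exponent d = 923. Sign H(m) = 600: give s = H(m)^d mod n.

801

Squares mod 1981: (H(m))^1≡600, (H(m))^2≡1439, (H(m))^4≡576, (H(m))^8≡949, (H(m))^16≡1227, (H(m))^32≡1950, (H(m))^64≡961, (H(m))^128≡375, (H(m))^256≡1955, (H(m))^512≡676
923 = 512 + 256 + 128 + 16 + 8 + 2 + 1, so (H(m))^923 ≡ 676·1955·375·1227·949·1439·600 ≡ 801 (mod 1981)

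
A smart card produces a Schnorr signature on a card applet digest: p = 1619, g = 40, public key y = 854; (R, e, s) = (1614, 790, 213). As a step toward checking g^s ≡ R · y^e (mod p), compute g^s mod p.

1602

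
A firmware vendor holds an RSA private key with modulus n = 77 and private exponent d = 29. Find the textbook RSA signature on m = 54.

10

m^2 ≡ 54^2 = 2916 ≡ 67
m^4 ≡ 67^2 = 4489 ≡ 23
m^8 ≡ 23^2 = 529 ≡ 67
m^16 ≡ 67^2 = 4489 ≡ 23
29 = 16 + 8 + 4 + 1, so m^29 ≡ 23·67·23·54 ≡ 10 (mod 77)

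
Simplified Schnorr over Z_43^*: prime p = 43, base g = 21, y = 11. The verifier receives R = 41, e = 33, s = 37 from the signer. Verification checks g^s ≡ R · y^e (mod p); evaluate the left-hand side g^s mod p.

11

Squares mod 43: 21^1≡21, 21^2≡11, 21^4≡35, 21^8≡21, 21^16≡11, 21^32≡35
37 = 32 + 4 + 1, so 21^37 ≡ 35·35·21 ≡ 11 (mod 43)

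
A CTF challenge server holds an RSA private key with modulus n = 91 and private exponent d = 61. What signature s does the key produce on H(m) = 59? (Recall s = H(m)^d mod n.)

Squares mod 91: (H(m))^1≡59, (H(m))^2≡23, (H(m))^4≡74, (H(m))^8≡16, (H(m))^16≡74, (H(m))^32≡16
61 = 32 + 16 + 8 + 4 + 1, so (H(m))^61 ≡ 16·74·16·74·59 ≡ 59 (mod 91)

59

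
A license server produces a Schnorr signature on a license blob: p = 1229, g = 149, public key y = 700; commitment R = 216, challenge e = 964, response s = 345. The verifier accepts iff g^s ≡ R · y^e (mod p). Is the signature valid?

g^s mod p:
149^2 = 22201 ≡ 79
149^4 ≡ 79^2 = 6241 ≡ 96
149^8 ≡ 96^2 = 9216 ≡ 613
149^16 ≡ 613^2 = 375769 ≡ 924
149^32 ≡ 924^2 = 853776 ≡ 850
149^64 ≡ 850^2 = 722500 ≡ 1077
149^128 ≡ 1077^2 = 1159929 ≡ 982
149^256 ≡ 982^2 = 964324 ≡ 788
345 = 256 + 64 + 16 + 8 + 1, so 149^345 ≡ 788·1077·924·613·149 ≡ 295 (mod 1229)
R · y^e mod p:
700^2 = 490000 ≡ 858
700^4 ≡ 858^2 = 736164 ≡ 1222
700^8 ≡ 1222^2 = 1493284 ≡ 49
700^16 ≡ 49^2 = 2401 ≡ 1172
700^32 ≡ 1172^2 = 1373584 ≡ 791
700^64 ≡ 791^2 = 625681 ≡ 120
700^128 ≡ 120^2 = 14400 ≡ 881
700^256 ≡ 881^2 = 776161 ≡ 662
700^512 ≡ 662^2 = 438244 ≡ 720
964 = 512 + 256 + 128 + 64 + 4, so 700^964 ≡ 720·662·881·120·1222 ≡ 485 (mod 1229)
216·485 = 104760 ≡ 295 (mod 1229)
295 ≡ 295 (mod 1229); signature holds.

valid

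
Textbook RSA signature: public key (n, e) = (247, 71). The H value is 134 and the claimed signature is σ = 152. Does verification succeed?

fails

σ^2 ≡ 152^2 = 23104 ≡ 133
σ^4 ≡ 133^2 = 17689 ≡ 152
σ^8 ≡ 152^2 = 23104 ≡ 133
σ^16 ≡ 133^2 = 17689 ≡ 152
σ^32 ≡ 152^2 = 23104 ≡ 133
σ^64 ≡ 133^2 = 17689 ≡ 152
71 = 64 + 4 + 2 + 1, so σ^71 ≡ 152·152·133·152 ≡ 133 (mod 247)
133 ≠ 134, so verification fails.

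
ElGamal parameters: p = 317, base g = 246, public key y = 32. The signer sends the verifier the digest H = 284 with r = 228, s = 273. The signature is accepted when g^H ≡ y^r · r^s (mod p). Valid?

no

Left side g^H mod p:
246^2 = 60516 ≡ 286
246^4 ≡ 286^2 = 81796 ≡ 10
246^8 ≡ 10^2 = 100
246^16 ≡ 100^2 = 10000 ≡ 173
246^32 ≡ 173^2 = 29929 ≡ 131
246^64 ≡ 131^2 = 17161 ≡ 43
246^128 ≡ 43^2 = 1849 ≡ 264
246^256 ≡ 264^2 = 69696 ≡ 273
284 = 256 + 16 + 8 + 4, so 246^284 ≡ 273·173·100·10 ≡ 121 (mod 317)
Right side y^r · r^s mod p:
32^2 = 1024 ≡ 73
32^4 ≡ 73^2 = 5329 ≡ 257
32^8 ≡ 257^2 = 66049 ≡ 113
32^16 ≡ 113^2 = 12769 ≡ 89
32^32 ≡ 89^2 = 7921 ≡ 313
32^64 ≡ 313^2 = 97969 ≡ 16
32^128 ≡ 16^2 = 256
228 = 128 + 64 + 32 + 4, so 32^228 ≡ 256·16·313·257 ≡ 23 (mod 317)
228^2 = 51984 ≡ 313
228^4 ≡ 313^2 = 97969 ≡ 16
228^8 ≡ 16^2 = 256
228^16 ≡ 256^2 = 65536 ≡ 234
228^32 ≡ 234^2 = 54756 ≡ 232
228^64 ≡ 232^2 = 53824 ≡ 251
228^128 ≡ 251^2 = 63001 ≡ 235
228^256 ≡ 235^2 = 55225 ≡ 67
273 = 256 + 16 + 1, so 228^273 ≡ 67·234·228 ≡ 92 (mod 317)
23·92 = 2116 ≡ 214 (mod 317)
121 ≠ 214, so verification fails.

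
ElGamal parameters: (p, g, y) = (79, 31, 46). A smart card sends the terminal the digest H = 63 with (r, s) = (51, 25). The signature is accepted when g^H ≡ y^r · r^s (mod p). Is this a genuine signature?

Left side g^H mod p:
31^2 = 961 ≡ 13
31^4 ≡ 13^2 = 169 ≡ 11
31^8 ≡ 11^2 = 121 ≡ 42
31^16 ≡ 42^2 = 1764 ≡ 26
31^32 ≡ 26^2 = 676 ≡ 44
63 = 32 + 16 + 8 + 4 + 2 + 1, so 31^63 ≡ 44·26·42·11·13·31 ≡ 65 (mod 79)
Right side y^r · r^s mod p:
46^2 = 2116 ≡ 62
46^4 ≡ 62^2 = 3844 ≡ 52
46^8 ≡ 52^2 = 2704 ≡ 18
46^16 ≡ 18^2 = 324 ≡ 8
46^32 ≡ 8^2 = 64
51 = 32 + 16 + 2 + 1, so 46^51 ≡ 64·8·62·46 ≡ 67 (mod 79)
51^2 = 2601 ≡ 73
51^4 ≡ 73^2 = 5329 ≡ 36
51^8 ≡ 36^2 = 1296 ≡ 32
51^16 ≡ 32^2 = 1024 ≡ 76
25 = 16 + 8 + 1, so 51^25 ≡ 76·32·51 ≡ 2 (mod 79)
67·2 = 134 ≡ 55 (mod 79)
65 ≠ 55, so verification fails.

forged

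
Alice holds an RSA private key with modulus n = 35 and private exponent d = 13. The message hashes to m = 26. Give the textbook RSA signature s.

m^2 ≡ 26^2 = 676 ≡ 11
m^4 ≡ 11^2 = 121 ≡ 16
m^8 ≡ 16^2 = 256 ≡ 11
13 = 8 + 4 + 1, so m^13 ≡ 11·16·26 ≡ 26 (mod 35)

26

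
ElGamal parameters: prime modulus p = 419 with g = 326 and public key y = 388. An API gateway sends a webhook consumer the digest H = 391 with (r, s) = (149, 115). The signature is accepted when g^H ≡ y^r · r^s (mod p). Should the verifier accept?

reject

Left side g^H mod p:
326^2 = 106276 ≡ 269
326^4 ≡ 269^2 = 72361 ≡ 293
326^8 ≡ 293^2 = 85849 ≡ 373
326^16 ≡ 373^2 = 139129 ≡ 21
326^32 ≡ 21^2 = 441 ≡ 22
326^64 ≡ 22^2 = 484 ≡ 65
326^128 ≡ 65^2 = 4225 ≡ 35
326^256 ≡ 35^2 = 1225 ≡ 387
391 = 256 + 128 + 4 + 2 + 1, so 326^391 ≡ 387·35·293·269·326 ≡ 266 (mod 419)
Right side y^r · r^s mod p:
388^2 = 150544 ≡ 123
388^4 ≡ 123^2 = 15129 ≡ 45
388^8 ≡ 45^2 = 2025 ≡ 349
388^16 ≡ 349^2 = 121801 ≡ 291
388^32 ≡ 291^2 = 84681 ≡ 43
388^64 ≡ 43^2 = 1849 ≡ 173
388^128 ≡ 173^2 = 29929 ≡ 180
149 = 128 + 16 + 4 + 1, so 388^149 ≡ 180·291·45·388 ≡ 148 (mod 419)
149^2 = 22201 ≡ 413
149^4 ≡ 413^2 = 170569 ≡ 36
149^8 ≡ 36^2 = 1296 ≡ 39
149^16 ≡ 39^2 = 1521 ≡ 264
149^32 ≡ 264^2 = 69696 ≡ 142
149^64 ≡ 142^2 = 20164 ≡ 52
115 = 64 + 32 + 16 + 2 + 1, so 149^115 ≡ 52·142·264·413·149 ≡ 366 (mod 419)
148·366 = 54168 ≡ 117 (mod 419)
266 ≠ 117, so verification fails.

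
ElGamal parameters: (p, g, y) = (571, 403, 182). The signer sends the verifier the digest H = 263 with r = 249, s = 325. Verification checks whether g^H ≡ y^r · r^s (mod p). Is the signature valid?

Left side g^H mod p:
403^263 mod 571 = 121
Right side y^r · r^s mod p:
182^249 mod 571 = 38
249^325 mod 571 = 232
38·232 = 8816 ≡ 251 (mod 571)
121 ≠ 251, so verification fails.

invalid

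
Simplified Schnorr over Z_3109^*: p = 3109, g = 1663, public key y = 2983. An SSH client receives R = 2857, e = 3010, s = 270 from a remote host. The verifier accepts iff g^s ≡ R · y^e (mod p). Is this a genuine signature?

g^s mod p:
1663^270 mod 3109 = 2984
R · y^e mod p:
2983^3010 mod 3109 = 531
2857·531 = 1517067 ≡ 2984 (mod 3109)
2984 ≡ 2984 (mod 3109); signature holds.

genuine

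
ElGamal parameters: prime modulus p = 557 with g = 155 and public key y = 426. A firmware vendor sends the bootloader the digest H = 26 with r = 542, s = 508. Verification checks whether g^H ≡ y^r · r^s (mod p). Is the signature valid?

Left side g^H mod p:
Squares mod 557: 155^1≡155, 155^2≡74, 155^4≡463, 155^8≡481, 155^16≡206
26 = 16 + 8 + 2, so 155^26 ≡ 206·481·74 ≡ 16 (mod 557)
Right side y^r · r^s mod p:
Squares mod 557: 426^1≡426, 426^2≡451, 426^4≡96, 426^8≡304, 426^16≡511, 426^32≡445, 426^64≡290, 426^128≡550, 426^256≡49, 426^512≡173
542 = 512 + 16 + 8 + 4 + 2, so 426^542 ≡ 173·511·304·96·451 ≡ 414 (mod 557)
Squares mod 557: 542^1≡542, 542^2≡225, 542^4≡495, 542^8≡502, 542^16≡240, 542^32≡229, 542^64≡83, 542^128≡205, 542^256≡250
508 = 256 + 128 + 64 + 32 + 16 + 8 + 4, so 542^508 ≡ 250·205·83·229·240·502·495 ≡ 70 (mod 557)
414·70 = 28980 ≡ 16 (mod 557)
16 ≡ 16 (mod 557), so the signature is genuine.

valid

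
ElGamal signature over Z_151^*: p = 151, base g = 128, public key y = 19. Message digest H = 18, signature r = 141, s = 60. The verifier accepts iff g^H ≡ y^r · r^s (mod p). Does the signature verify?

does not verify

Left side g^H mod p:
128^2 = 16384 ≡ 76
128^4 ≡ 76^2 = 5776 ≡ 38
128^8 ≡ 38^2 = 1444 ≡ 85
128^16 ≡ 85^2 = 7225 ≡ 128
18 = 16 + 2, so 128^18 ≡ 128·76 ≡ 64 (mod 151)
Right side y^r · r^s mod p:
19^2 = 361 ≡ 59
19^4 ≡ 59^2 = 3481 ≡ 8
19^8 ≡ 8^2 = 64
19^16 ≡ 64^2 = 4096 ≡ 19
19^32 ≡ 19^2 = 361 ≡ 59
19^64 ≡ 59^2 = 3481 ≡ 8
19^128 ≡ 8^2 = 64
141 = 128 + 8 + 4 + 1, so 19^141 ≡ 64·64·8·19 ≡ 19 (mod 151)
141^2 = 19881 ≡ 100
141^4 ≡ 100^2 = 10000 ≡ 34
141^8 ≡ 34^2 = 1156 ≡ 99
141^16 ≡ 99^2 = 9801 ≡ 137
141^32 ≡ 137^2 = 18769 ≡ 45
60 = 32 + 16 + 8 + 4, so 141^60 ≡ 45·137·99·34 ≡ 64 (mod 151)
19·64 = 1216 ≡ 8 (mod 151)
64 ≠ 8, so verification fails.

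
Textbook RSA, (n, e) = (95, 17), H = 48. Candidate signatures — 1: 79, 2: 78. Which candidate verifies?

2

Candidate 1: 79^2 = 6241 ≡ 66; 79^4 ≡ 66^2 = 4356 ≡ 81; 79^8 ≡ 81^2 = 6561 ≡ 6; 79^16 ≡ 6^2 = 36; 17 = 16 + 1, so 79^17 ≡ 36·79 ≡ 89 (mod 95)
Candidate 2: 78^2 = 6084 ≡ 4; 78^4 ≡ 4^2 = 16; 78^8 ≡ 16^2 = 256 ≡ 66; 78^16 ≡ 66^2 = 4356 ≡ 81; 17 = 16 + 1, so 78^17 ≡ 81·78 ≡ 48 (mod 95)
  → matches H = 48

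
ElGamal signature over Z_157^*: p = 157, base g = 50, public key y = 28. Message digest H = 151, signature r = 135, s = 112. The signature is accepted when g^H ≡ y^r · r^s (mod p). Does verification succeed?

fails

Left side g^H mod p:
50^2 = 2500 ≡ 145
50^4 ≡ 145^2 = 21025 ≡ 144
50^8 ≡ 144^2 = 20736 ≡ 12
50^16 ≡ 12^2 = 144
50^32 ≡ 144^2 = 20736 ≡ 12
50^64 ≡ 12^2 = 144
50^128 ≡ 144^2 = 20736 ≡ 12
151 = 128 + 16 + 4 + 2 + 1, so 50^151 ≡ 12·144·144·145·50 ≡ 107 (mod 157)
Right side y^r · r^s mod p:
28^2 = 784 ≡ 156
28^4 ≡ 156^2 = 24336 ≡ 1
28^8 ≡ 1^2 = 1
28^16 ≡ 1^2 = 1
28^32 ≡ 1^2 = 1
28^64 ≡ 1^2 = 1
28^128 ≡ 1^2 = 1
135 = 128 + 4 + 2 + 1, so 28^135 ≡ 1·1·156·28 ≡ 129 (mod 157)
135^2 = 18225 ≡ 13
135^4 ≡ 13^2 = 169 ≡ 12
135^8 ≡ 12^2 = 144
135^16 ≡ 144^2 = 20736 ≡ 12
135^32 ≡ 12^2 = 144
135^64 ≡ 144^2 = 20736 ≡ 12
112 = 64 + 32 + 16, so 135^112 ≡ 12·144·12 ≡ 12 (mod 157)
129·12 = 1548 ≡ 135 (mod 157)
107 ≠ 135, so verification fails.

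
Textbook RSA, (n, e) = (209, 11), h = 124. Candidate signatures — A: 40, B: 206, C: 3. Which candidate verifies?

Candidate A: Squares mod 209: 40^1≡40, 40^2≡137, 40^4≡168, 40^8≡9; 11 = 8 + 2 + 1, so 40^11 ≡ 9·137·40 ≡ 205 (mod 209)
Candidate B: Squares mod 209: 206^1≡206, 206^2≡9, 206^4≡81, 206^8≡82; 11 = 8 + 2 + 1, so 206^11 ≡ 82·9·206 ≡ 85 (mod 209)
Candidate C: Squares mod 209: 3^1≡3, 3^2≡9, 3^4≡81, 3^8≡82; 11 = 8 + 2 + 1, so 3^11 ≡ 82·9·3 ≡ 124 (mod 209)
  → matches h = 124

C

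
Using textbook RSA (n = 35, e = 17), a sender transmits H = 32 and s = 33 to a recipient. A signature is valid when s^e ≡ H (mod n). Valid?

no

Squares mod 35: s^1≡33, s^2≡4, s^4≡16, s^8≡11, s^16≡16
17 = 16 + 1, so s^17 ≡ 16·33 ≡ 3 (mod 35)
The recovered value 3 does not match the digest 32.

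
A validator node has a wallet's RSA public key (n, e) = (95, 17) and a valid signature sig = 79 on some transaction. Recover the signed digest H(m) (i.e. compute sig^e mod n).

89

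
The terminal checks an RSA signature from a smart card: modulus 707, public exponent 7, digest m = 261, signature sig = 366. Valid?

yes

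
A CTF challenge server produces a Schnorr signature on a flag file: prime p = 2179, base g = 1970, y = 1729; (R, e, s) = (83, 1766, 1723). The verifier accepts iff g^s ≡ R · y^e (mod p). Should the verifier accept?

g^s mod p:
1970^2 = 3880900 ≡ 101
1970^4 ≡ 101^2 = 10201 ≡ 1485
1970^8 ≡ 1485^2 = 2205225 ≡ 77
1970^16 ≡ 77^2 = 5929 ≡ 1571
1970^32 ≡ 1571^2 = 2468041 ≡ 1413
1970^64 ≡ 1413^2 = 1996569 ≡ 605
1970^128 ≡ 605^2 = 366025 ≡ 2132
1970^256 ≡ 2132^2 = 4545424 ≡ 30
1970^512 ≡ 30^2 = 900
1970^1024 ≡ 900^2 = 810000 ≡ 1591
1723 = 1024 + 512 + 128 + 32 + 16 + 8 + 2 + 1, so 1970^1723 ≡ 1591·900·2132·1413·1571·77·101·1970 ≡ 830 (mod 2179)
R · y^e mod p:
1729^2 = 2989441 ≡ 2032
1729^4 ≡ 2032^2 = 4129024 ≡ 1998
1729^8 ≡ 1998^2 = 3992004 ≡ 76
1729^16 ≡ 76^2 = 5776 ≡ 1418
1729^32 ≡ 1418^2 = 2010724 ≡ 1686
1729^64 ≡ 1686^2 = 2842596 ≡ 1180
1729^128 ≡ 1180^2 = 1392400 ≡ 19
1729^256 ≡ 19^2 = 361
1729^512 ≡ 361^2 = 130321 ≡ 1760
1729^1024 ≡ 1760^2 = 3097600 ≡ 1241
1766 = 1024 + 512 + 128 + 64 + 32 + 4 + 2, so 1729^1766 ≡ 1241·1760·19·1180·1686·1998·2032 ≡ 1167 (mod 2179)
83·1167 = 96861 ≡ 985 (mod 2179)
830 ≠ 985; the check fails.

reject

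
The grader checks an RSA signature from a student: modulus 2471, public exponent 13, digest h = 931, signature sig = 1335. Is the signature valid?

sig^2 ≡ 1335^2 = 1782225 ≡ 634
sig^4 ≡ 634^2 = 401956 ≡ 1654
sig^8 ≡ 1654^2 = 2735716 ≡ 319
13 = 8 + 4 + 1, so sig^13 ≡ 319·1654·1335 ≡ 2392 (mod 2471)
sig^13 mod 2471 = 2392, but h = 931.

invalid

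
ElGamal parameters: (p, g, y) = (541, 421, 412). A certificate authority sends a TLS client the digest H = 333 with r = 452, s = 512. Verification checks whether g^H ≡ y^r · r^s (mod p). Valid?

no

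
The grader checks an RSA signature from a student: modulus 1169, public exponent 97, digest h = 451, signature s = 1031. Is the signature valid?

invalid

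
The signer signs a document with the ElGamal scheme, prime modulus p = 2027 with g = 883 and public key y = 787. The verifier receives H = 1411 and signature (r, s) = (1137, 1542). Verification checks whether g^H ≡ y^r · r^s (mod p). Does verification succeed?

passes

Left side g^H mod p:
883^2 = 779689 ≡ 1321
883^4 ≡ 1321^2 = 1745041 ≡ 1821
883^8 ≡ 1821^2 = 3316041 ≡ 1896
883^16 ≡ 1896^2 = 3594816 ≡ 945
883^32 ≡ 945^2 = 893025 ≡ 1145
883^64 ≡ 1145^2 = 1311025 ≡ 1583
883^128 ≡ 1583^2 = 2505889 ≡ 517
883^256 ≡ 517^2 = 267289 ≡ 1752
883^512 ≡ 1752^2 = 3069504 ≡ 626
883^1024 ≡ 626^2 = 391876 ≡ 665
1411 = 1024 + 256 + 128 + 2 + 1, so 883^1411 ≡ 665·1752·517·1321·883 ≡ 1568 (mod 2027)
Right side y^r · r^s mod p:
787^2 = 619369 ≡ 1134
787^4 ≡ 1134^2 = 1285956 ≡ 838
787^8 ≡ 838^2 = 702244 ≡ 902
787^16 ≡ 902^2 = 813604 ≡ 777
787^32 ≡ 777^2 = 603729 ≡ 1710
787^64 ≡ 1710^2 = 2924100 ≡ 1166
787^128 ≡ 1166^2 = 1359556 ≡ 1466
787^256 ≡ 1466^2 = 2149156 ≡ 536
787^512 ≡ 536^2 = 287296 ≡ 1489
787^1024 ≡ 1489^2 = 2217121 ≡ 1610
1137 = 1024 + 64 + 32 + 16 + 1, so 787^1137 ≡ 1610·1166·1710·777·787 ≡ 274 (mod 2027)
1137^2 = 1292769 ≡ 1570
1137^4 ≡ 1570^2 = 2464900 ≡ 68
1137^8 ≡ 68^2 = 4624 ≡ 570
1137^16 ≡ 570^2 = 324900 ≡ 580
1137^32 ≡ 580^2 = 336400 ≡ 1945
1137^64 ≡ 1945^2 = 3783025 ≡ 643
1137^128 ≡ 643^2 = 413449 ≡ 1968
1137^256 ≡ 1968^2 = 3873024 ≡ 1454
1137^512 ≡ 1454^2 = 2114116 ≡ 1982
1137^1024 ≡ 1982^2 = 3928324 ≡ 2025
1542 = 1024 + 512 + 4 + 2, so 1137^1542 ≡ 2025·1982·68·1570 ≡ 420 (mod 2027)
274·420 = 115080 ≡ 1568 (mod 2027)
1568 ≡ 1568 (mod 2027), so the signature is genuine.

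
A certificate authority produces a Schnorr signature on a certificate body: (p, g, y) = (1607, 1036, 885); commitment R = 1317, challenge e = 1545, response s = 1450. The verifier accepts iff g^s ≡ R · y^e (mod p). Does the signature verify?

g^s mod p:
Squares mod 1607: 1036^1≡1036, 1036^2≡1427, 1036^4≡260, 1036^8≡106, 1036^16≡1594, 1036^32≡169, 1036^64≡1242, 1036^128≡1451, 1036^256≡231, 1036^512≡330, 1036^1024≡1231
1450 = 1024 + 256 + 128 + 32 + 8 + 2, so 1036^1450 ≡ 1231·231·1451·169·106·1427 ≡ 1439 (mod 1607)
R · y^e mod p:
Squares mod 1607: 885^1≡885, 885^2≡616, 885^4≡204, 885^8≡1441, 885^16≡237, 885^32≡1531, 885^64≡955, 885^128≡856, 885^256≡1551, 885^512≡1529, 885^1024≡1263
1545 = 1024 + 512 + 8 + 1, so 885^1545 ≡ 1263·1529·1441·885 ≡ 1530 (mod 1607)
1317·1530 = 2015010 ≡ 1439 (mod 1607)
1439 ≡ 1439 (mod 1607); signature holds.

verifies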